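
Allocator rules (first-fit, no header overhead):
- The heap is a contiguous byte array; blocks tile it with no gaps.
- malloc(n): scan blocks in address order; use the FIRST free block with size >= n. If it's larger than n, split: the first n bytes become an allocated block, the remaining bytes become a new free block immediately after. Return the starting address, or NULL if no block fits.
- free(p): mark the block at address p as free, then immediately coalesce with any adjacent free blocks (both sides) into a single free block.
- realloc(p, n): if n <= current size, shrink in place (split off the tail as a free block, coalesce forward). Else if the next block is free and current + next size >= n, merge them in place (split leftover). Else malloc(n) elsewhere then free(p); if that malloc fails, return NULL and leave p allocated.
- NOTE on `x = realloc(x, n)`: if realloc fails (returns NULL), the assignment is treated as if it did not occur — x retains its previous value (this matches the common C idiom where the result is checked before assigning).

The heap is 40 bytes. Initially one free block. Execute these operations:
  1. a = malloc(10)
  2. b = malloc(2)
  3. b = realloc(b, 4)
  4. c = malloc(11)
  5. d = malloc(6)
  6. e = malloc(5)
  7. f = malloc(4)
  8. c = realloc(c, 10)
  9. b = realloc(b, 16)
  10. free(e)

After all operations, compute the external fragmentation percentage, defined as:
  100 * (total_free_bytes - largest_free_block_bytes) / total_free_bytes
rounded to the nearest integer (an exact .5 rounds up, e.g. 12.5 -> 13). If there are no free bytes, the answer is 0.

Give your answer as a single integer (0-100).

Op 1: a = malloc(10) -> a = 0; heap: [0-9 ALLOC][10-39 FREE]
Op 2: b = malloc(2) -> b = 10; heap: [0-9 ALLOC][10-11 ALLOC][12-39 FREE]
Op 3: b = realloc(b, 4) -> b = 10; heap: [0-9 ALLOC][10-13 ALLOC][14-39 FREE]
Op 4: c = malloc(11) -> c = 14; heap: [0-9 ALLOC][10-13 ALLOC][14-24 ALLOC][25-39 FREE]
Op 5: d = malloc(6) -> d = 25; heap: [0-9 ALLOC][10-13 ALLOC][14-24 ALLOC][25-30 ALLOC][31-39 FREE]
Op 6: e = malloc(5) -> e = 31; heap: [0-9 ALLOC][10-13 ALLOC][14-24 ALLOC][25-30 ALLOC][31-35 ALLOC][36-39 FREE]
Op 7: f = malloc(4) -> f = 36; heap: [0-9 ALLOC][10-13 ALLOC][14-24 ALLOC][25-30 ALLOC][31-35 ALLOC][36-39 ALLOC]
Op 8: c = realloc(c, 10) -> c = 14; heap: [0-9 ALLOC][10-13 ALLOC][14-23 ALLOC][24-24 FREE][25-30 ALLOC][31-35 ALLOC][36-39 ALLOC]
Op 9: b = realloc(b, 16) -> NULL (b unchanged); heap: [0-9 ALLOC][10-13 ALLOC][14-23 ALLOC][24-24 FREE][25-30 ALLOC][31-35 ALLOC][36-39 ALLOC]
Op 10: free(e) -> (freed e); heap: [0-9 ALLOC][10-13 ALLOC][14-23 ALLOC][24-24 FREE][25-30 ALLOC][31-35 FREE][36-39 ALLOC]
Free blocks: [1 5] total_free=6 largest=5 -> 100*(6-5)/6 = 100/6 ≈ 16.667 -> rounds to 17

Answer: 17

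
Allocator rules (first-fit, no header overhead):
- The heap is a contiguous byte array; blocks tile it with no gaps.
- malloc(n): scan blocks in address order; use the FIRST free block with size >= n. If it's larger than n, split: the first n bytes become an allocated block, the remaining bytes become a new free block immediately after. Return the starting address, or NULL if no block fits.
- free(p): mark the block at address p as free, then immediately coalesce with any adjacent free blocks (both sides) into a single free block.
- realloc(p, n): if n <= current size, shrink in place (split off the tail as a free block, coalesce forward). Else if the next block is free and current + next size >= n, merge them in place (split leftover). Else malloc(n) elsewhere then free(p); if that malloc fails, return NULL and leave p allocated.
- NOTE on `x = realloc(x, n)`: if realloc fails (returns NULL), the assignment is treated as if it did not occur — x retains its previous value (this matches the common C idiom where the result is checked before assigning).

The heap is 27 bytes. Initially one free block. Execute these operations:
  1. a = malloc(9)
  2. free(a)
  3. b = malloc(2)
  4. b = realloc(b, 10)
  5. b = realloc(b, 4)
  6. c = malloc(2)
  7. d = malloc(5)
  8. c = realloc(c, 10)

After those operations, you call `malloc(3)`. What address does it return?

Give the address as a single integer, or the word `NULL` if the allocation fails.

Op 1: a = malloc(9) -> a = 0; heap: [0-8 ALLOC][9-26 FREE]
Op 2: free(a) -> (freed a); heap: [0-26 FREE]
Op 3: b = malloc(2) -> b = 0; heap: [0-1 ALLOC][2-26 FREE]
Op 4: b = realloc(b, 10) -> b = 0; heap: [0-9 ALLOC][10-26 FREE]
Op 5: b = realloc(b, 4) -> b = 0; heap: [0-3 ALLOC][4-26 FREE]
Op 6: c = malloc(2) -> c = 4; heap: [0-3 ALLOC][4-5 ALLOC][6-26 FREE]
Op 7: d = malloc(5) -> d = 6; heap: [0-3 ALLOC][4-5 ALLOC][6-10 ALLOC][11-26 FREE]
Op 8: c = realloc(c, 10) -> c = 11; heap: [0-3 ALLOC][4-5 FREE][6-10 ALLOC][11-20 ALLOC][21-26 FREE]
malloc(3): first-fit scan over [0-3 ALLOC][4-5 FREE][6-10 ALLOC][11-20 ALLOC][21-26 FREE] -> 21

Answer: 21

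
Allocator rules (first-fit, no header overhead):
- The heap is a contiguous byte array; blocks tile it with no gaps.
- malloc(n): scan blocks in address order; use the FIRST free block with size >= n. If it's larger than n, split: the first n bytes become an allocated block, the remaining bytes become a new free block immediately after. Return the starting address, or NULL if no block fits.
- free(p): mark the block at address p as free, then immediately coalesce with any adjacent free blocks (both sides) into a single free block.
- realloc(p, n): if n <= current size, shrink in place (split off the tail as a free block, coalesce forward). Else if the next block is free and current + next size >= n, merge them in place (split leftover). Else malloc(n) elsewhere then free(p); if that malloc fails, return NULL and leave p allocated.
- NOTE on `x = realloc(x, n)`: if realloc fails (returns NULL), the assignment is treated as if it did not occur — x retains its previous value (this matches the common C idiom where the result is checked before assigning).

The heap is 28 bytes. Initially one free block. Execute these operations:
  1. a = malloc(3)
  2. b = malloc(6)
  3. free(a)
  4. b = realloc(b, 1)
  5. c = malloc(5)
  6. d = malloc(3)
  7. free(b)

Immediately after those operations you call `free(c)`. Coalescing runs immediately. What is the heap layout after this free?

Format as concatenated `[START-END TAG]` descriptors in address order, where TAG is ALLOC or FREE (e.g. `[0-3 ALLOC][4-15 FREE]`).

Answer: [0-2 ALLOC][3-27 FREE]

Derivation:
Op 1: a = malloc(3) -> a = 0; heap: [0-2 ALLOC][3-27 FREE]
Op 2: b = malloc(6) -> b = 3; heap: [0-2 ALLOC][3-8 ALLOC][9-27 FREE]
Op 3: free(a) -> (freed a); heap: [0-2 FREE][3-8 ALLOC][9-27 FREE]
Op 4: b = realloc(b, 1) -> b = 3; heap: [0-2 FREE][3-3 ALLOC][4-27 FREE]
Op 5: c = malloc(5) -> c = 4; heap: [0-2 FREE][3-3 ALLOC][4-8 ALLOC][9-27 FREE]
Op 6: d = malloc(3) -> d = 0; heap: [0-2 ALLOC][3-3 ALLOC][4-8 ALLOC][9-27 FREE]
Op 7: free(b) -> (freed b); heap: [0-2 ALLOC][3-3 FREE][4-8 ALLOC][9-27 FREE]
free(c): c = 4 -> block [4-8 ALLOC]; mark free, coalesce with adjacent free neighbors -> [0-2 ALLOC][3-27 FREE]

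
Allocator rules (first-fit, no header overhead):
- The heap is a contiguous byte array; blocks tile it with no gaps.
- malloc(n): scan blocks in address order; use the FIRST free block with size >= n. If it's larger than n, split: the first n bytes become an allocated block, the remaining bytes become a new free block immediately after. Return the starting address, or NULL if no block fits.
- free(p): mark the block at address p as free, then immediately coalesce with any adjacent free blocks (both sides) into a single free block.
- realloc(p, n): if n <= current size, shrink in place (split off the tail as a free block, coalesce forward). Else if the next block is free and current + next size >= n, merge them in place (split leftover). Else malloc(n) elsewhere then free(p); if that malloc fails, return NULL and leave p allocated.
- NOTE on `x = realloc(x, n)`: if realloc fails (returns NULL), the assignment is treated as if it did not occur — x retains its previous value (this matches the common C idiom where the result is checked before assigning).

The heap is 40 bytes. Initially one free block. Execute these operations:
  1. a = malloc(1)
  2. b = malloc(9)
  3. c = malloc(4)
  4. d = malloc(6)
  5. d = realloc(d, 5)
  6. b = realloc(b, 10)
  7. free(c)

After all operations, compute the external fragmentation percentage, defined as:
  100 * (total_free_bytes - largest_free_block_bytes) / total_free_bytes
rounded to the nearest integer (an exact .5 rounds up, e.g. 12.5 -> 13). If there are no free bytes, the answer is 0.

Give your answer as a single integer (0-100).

Op 1: a = malloc(1) -> a = 0; heap: [0-0 ALLOC][1-39 FREE]
Op 2: b = malloc(9) -> b = 1; heap: [0-0 ALLOC][1-9 ALLOC][10-39 FREE]
Op 3: c = malloc(4) -> c = 10; heap: [0-0 ALLOC][1-9 ALLOC][10-13 ALLOC][14-39 FREE]
Op 4: d = malloc(6) -> d = 14; heap: [0-0 ALLOC][1-9 ALLOC][10-13 ALLOC][14-19 ALLOC][20-39 FREE]
Op 5: d = realloc(d, 5) -> d = 14; heap: [0-0 ALLOC][1-9 ALLOC][10-13 ALLOC][14-18 ALLOC][19-39 FREE]
Op 6: b = realloc(b, 10) -> b = 19; heap: [0-0 ALLOC][1-9 FREE][10-13 ALLOC][14-18 ALLOC][19-28 ALLOC][29-39 FREE]
Op 7: free(c) -> (freed c); heap: [0-0 ALLOC][1-13 FREE][14-18 ALLOC][19-28 ALLOC][29-39 FREE]
Free blocks: [13 11] total_free=24 largest=13 -> 100*(24-13)/24 = 1100/24 ≈ 45.833 -> rounds to 46

Answer: 46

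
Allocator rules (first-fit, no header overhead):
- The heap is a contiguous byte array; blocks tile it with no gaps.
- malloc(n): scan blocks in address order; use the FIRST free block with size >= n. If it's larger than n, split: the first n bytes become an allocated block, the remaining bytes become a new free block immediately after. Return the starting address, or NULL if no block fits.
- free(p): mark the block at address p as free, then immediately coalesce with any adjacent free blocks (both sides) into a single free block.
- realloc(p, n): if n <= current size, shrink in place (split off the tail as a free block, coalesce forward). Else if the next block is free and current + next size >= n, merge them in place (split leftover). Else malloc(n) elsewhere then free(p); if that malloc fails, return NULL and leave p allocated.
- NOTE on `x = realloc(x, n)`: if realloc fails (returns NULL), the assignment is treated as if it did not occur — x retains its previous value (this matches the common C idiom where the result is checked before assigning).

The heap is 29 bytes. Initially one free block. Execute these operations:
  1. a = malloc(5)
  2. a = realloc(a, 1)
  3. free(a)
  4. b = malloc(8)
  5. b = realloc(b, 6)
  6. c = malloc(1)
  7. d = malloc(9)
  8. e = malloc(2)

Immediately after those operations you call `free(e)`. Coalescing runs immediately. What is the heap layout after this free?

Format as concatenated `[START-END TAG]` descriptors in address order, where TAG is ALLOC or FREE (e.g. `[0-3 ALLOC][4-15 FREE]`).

Op 1: a = malloc(5) -> a = 0; heap: [0-4 ALLOC][5-28 FREE]
Op 2: a = realloc(a, 1) -> a = 0; heap: [0-0 ALLOC][1-28 FREE]
Op 3: free(a) -> (freed a); heap: [0-28 FREE]
Op 4: b = malloc(8) -> b = 0; heap: [0-7 ALLOC][8-28 FREE]
Op 5: b = realloc(b, 6) -> b = 0; heap: [0-5 ALLOC][6-28 FREE]
Op 6: c = malloc(1) -> c = 6; heap: [0-5 ALLOC][6-6 ALLOC][7-28 FREE]
Op 7: d = malloc(9) -> d = 7; heap: [0-5 ALLOC][6-6 ALLOC][7-15 ALLOC][16-28 FREE]
Op 8: e = malloc(2) -> e = 16; heap: [0-5 ALLOC][6-6 ALLOC][7-15 ALLOC][16-17 ALLOC][18-28 FREE]
free(e): e = 16 -> block [16-17 ALLOC]; mark free, coalesce with adjacent free neighbors -> [0-5 ALLOC][6-6 ALLOC][7-15 ALLOC][16-28 FREE]

Answer: [0-5 ALLOC][6-6 ALLOC][7-15 ALLOC][16-28 FREE]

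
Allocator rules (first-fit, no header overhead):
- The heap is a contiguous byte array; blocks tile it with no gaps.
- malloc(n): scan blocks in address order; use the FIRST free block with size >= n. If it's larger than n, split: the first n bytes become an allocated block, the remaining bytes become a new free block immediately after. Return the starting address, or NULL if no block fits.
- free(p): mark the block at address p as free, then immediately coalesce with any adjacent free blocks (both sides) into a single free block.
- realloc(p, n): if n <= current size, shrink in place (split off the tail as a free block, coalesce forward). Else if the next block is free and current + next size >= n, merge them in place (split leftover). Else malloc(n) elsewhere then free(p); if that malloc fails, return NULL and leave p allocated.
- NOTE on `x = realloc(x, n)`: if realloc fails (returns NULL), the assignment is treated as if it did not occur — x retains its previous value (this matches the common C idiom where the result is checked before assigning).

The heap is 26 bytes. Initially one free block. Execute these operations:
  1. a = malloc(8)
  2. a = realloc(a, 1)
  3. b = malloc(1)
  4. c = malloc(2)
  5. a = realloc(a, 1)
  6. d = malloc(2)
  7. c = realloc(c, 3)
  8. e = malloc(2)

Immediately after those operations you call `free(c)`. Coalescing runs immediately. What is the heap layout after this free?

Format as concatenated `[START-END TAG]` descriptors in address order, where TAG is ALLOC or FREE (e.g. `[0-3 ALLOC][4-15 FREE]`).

Answer: [0-0 ALLOC][1-1 ALLOC][2-3 ALLOC][4-5 ALLOC][6-25 FREE]

Derivation:
Op 1: a = malloc(8) -> a = 0; heap: [0-7 ALLOC][8-25 FREE]
Op 2: a = realloc(a, 1) -> a = 0; heap: [0-0 ALLOC][1-25 FREE]
Op 3: b = malloc(1) -> b = 1; heap: [0-0 ALLOC][1-1 ALLOC][2-25 FREE]
Op 4: c = malloc(2) -> c = 2; heap: [0-0 ALLOC][1-1 ALLOC][2-3 ALLOC][4-25 FREE]
Op 5: a = realloc(a, 1) -> a = 0; heap: [0-0 ALLOC][1-1 ALLOC][2-3 ALLOC][4-25 FREE]
Op 6: d = malloc(2) -> d = 4; heap: [0-0 ALLOC][1-1 ALLOC][2-3 ALLOC][4-5 ALLOC][6-25 FREE]
Op 7: c = realloc(c, 3) -> c = 6; heap: [0-0 ALLOC][1-1 ALLOC][2-3 FREE][4-5 ALLOC][6-8 ALLOC][9-25 FREE]
Op 8: e = malloc(2) -> e = 2; heap: [0-0 ALLOC][1-1 ALLOC][2-3 ALLOC][4-5 ALLOC][6-8 ALLOC][9-25 FREE]
free(c): c = 6 -> block [6-8 ALLOC]; mark free, coalesce with adjacent free neighbors -> [0-0 ALLOC][1-1 ALLOC][2-3 ALLOC][4-5 ALLOC][6-25 FREE]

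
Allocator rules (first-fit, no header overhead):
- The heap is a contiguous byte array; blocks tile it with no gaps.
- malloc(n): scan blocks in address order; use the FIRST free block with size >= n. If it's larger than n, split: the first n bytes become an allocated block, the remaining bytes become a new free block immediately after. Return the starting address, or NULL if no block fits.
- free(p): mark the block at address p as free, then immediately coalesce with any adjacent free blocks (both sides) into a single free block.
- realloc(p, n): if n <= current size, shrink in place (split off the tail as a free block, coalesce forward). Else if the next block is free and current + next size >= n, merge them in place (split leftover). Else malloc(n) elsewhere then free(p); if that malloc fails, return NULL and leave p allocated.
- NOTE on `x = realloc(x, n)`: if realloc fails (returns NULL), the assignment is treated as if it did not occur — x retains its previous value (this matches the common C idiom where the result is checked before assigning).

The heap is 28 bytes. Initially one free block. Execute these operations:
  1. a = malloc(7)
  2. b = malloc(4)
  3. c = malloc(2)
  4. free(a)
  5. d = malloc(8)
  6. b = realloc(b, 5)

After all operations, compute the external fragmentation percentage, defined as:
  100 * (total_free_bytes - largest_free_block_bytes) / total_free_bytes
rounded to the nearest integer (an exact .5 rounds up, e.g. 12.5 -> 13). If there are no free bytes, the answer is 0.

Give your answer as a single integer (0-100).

Op 1: a = malloc(7) -> a = 0; heap: [0-6 ALLOC][7-27 FREE]
Op 2: b = malloc(4) -> b = 7; heap: [0-6 ALLOC][7-10 ALLOC][11-27 FREE]
Op 3: c = malloc(2) -> c = 11; heap: [0-6 ALLOC][7-10 ALLOC][11-12 ALLOC][13-27 FREE]
Op 4: free(a) -> (freed a); heap: [0-6 FREE][7-10 ALLOC][11-12 ALLOC][13-27 FREE]
Op 5: d = malloc(8) -> d = 13; heap: [0-6 FREE][7-10 ALLOC][11-12 ALLOC][13-20 ALLOC][21-27 FREE]
Op 6: b = realloc(b, 5) -> b = 0; heap: [0-4 ALLOC][5-10 FREE][11-12 ALLOC][13-20 ALLOC][21-27 FREE]
Free blocks: [6 7] total_free=13 largest=7 -> 100*(13-7)/13 = 600/13 ≈ 46.154 -> rounds to 46

Answer: 46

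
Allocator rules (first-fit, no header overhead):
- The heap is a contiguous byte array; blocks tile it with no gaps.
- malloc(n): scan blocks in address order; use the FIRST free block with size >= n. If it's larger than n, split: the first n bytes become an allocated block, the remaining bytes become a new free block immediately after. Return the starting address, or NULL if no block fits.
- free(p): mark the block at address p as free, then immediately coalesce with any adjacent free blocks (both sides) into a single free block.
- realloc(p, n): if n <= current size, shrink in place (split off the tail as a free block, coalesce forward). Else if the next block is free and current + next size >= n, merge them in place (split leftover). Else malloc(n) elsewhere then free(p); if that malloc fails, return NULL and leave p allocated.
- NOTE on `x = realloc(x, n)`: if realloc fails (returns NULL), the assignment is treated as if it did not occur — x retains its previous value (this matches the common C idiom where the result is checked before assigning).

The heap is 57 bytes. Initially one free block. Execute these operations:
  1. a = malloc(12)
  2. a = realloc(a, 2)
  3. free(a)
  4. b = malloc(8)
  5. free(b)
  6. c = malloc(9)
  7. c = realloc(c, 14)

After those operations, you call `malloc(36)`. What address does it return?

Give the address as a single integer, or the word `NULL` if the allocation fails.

Answer: 14

Derivation:
Op 1: a = malloc(12) -> a = 0; heap: [0-11 ALLOC][12-56 FREE]
Op 2: a = realloc(a, 2) -> a = 0; heap: [0-1 ALLOC][2-56 FREE]
Op 3: free(a) -> (freed a); heap: [0-56 FREE]
Op 4: b = malloc(8) -> b = 0; heap: [0-7 ALLOC][8-56 FREE]
Op 5: free(b) -> (freed b); heap: [0-56 FREE]
Op 6: c = malloc(9) -> c = 0; heap: [0-8 ALLOC][9-56 FREE]
Op 7: c = realloc(c, 14) -> c = 0; heap: [0-13 ALLOC][14-56 FREE]
malloc(36): first-fit scan over [0-13 ALLOC][14-56 FREE] -> 14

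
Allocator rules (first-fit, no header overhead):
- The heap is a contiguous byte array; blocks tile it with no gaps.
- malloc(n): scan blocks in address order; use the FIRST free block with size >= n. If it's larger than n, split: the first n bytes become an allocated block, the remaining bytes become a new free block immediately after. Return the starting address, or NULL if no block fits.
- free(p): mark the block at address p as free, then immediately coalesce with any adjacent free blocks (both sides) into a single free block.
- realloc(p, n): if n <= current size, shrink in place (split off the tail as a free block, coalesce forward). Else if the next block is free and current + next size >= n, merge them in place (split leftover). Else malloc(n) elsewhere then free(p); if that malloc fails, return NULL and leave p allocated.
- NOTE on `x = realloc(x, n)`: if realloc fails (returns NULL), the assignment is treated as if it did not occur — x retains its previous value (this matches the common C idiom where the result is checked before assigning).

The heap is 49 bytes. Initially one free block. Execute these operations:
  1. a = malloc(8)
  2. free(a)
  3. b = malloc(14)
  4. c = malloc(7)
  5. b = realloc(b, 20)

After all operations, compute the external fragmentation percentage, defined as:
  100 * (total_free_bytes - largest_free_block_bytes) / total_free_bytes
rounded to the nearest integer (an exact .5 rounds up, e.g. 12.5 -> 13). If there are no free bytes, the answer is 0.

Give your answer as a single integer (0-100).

Answer: 36

Derivation:
Op 1: a = malloc(8) -> a = 0; heap: [0-7 ALLOC][8-48 FREE]
Op 2: free(a) -> (freed a); heap: [0-48 FREE]
Op 3: b = malloc(14) -> b = 0; heap: [0-13 ALLOC][14-48 FREE]
Op 4: c = malloc(7) -> c = 14; heap: [0-13 ALLOC][14-20 ALLOC][21-48 FREE]
Op 5: b = realloc(b, 20) -> b = 21; heap: [0-13 FREE][14-20 ALLOC][21-40 ALLOC][41-48 FREE]
Free blocks: [14 8] total_free=22 largest=14 -> 100*(22-14)/22 = 800/22 ≈ 36.364 -> rounds to 36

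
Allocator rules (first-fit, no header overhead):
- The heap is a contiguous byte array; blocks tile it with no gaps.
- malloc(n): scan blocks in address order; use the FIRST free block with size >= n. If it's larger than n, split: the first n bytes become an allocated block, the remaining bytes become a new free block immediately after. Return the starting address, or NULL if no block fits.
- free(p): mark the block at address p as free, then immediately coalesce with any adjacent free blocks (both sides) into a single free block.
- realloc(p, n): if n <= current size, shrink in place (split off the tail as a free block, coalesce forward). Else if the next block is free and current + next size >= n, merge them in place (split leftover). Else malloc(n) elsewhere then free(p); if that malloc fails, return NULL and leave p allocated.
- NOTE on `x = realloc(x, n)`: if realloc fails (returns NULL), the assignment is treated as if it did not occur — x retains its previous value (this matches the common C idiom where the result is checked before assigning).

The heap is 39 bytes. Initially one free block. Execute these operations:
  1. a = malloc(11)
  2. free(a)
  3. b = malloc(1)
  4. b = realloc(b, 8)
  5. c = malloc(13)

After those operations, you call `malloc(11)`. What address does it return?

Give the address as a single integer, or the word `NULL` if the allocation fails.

Answer: 21

Derivation:
Op 1: a = malloc(11) -> a = 0; heap: [0-10 ALLOC][11-38 FREE]
Op 2: free(a) -> (freed a); heap: [0-38 FREE]
Op 3: b = malloc(1) -> b = 0; heap: [0-0 ALLOC][1-38 FREE]
Op 4: b = realloc(b, 8) -> b = 0; heap: [0-7 ALLOC][8-38 FREE]
Op 5: c = malloc(13) -> c = 8; heap: [0-7 ALLOC][8-20 ALLOC][21-38 FREE]
malloc(11): first-fit scan over [0-7 ALLOC][8-20 ALLOC][21-38 FREE] -> 21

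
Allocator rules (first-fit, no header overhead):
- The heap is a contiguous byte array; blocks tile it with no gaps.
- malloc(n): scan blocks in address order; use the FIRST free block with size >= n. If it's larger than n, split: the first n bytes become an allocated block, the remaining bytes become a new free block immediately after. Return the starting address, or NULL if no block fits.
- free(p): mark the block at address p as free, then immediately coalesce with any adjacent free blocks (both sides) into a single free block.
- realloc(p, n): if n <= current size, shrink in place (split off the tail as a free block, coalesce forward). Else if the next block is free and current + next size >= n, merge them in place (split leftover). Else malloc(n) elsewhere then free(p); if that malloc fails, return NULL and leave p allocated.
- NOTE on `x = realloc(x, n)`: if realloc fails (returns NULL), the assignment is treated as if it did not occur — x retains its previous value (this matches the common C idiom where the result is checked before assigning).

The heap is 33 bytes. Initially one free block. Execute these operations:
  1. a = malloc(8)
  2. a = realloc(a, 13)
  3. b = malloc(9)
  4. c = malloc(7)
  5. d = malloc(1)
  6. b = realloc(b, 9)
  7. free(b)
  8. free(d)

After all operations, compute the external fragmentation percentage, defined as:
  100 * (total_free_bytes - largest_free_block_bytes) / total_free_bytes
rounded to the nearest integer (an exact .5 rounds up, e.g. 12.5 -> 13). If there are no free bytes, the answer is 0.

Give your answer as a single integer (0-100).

Op 1: a = malloc(8) -> a = 0; heap: [0-7 ALLOC][8-32 FREE]
Op 2: a = realloc(a, 13) -> a = 0; heap: [0-12 ALLOC][13-32 FREE]
Op 3: b = malloc(9) -> b = 13; heap: [0-12 ALLOC][13-21 ALLOC][22-32 FREE]
Op 4: c = malloc(7) -> c = 22; heap: [0-12 ALLOC][13-21 ALLOC][22-28 ALLOC][29-32 FREE]
Op 5: d = malloc(1) -> d = 29; heap: [0-12 ALLOC][13-21 ALLOC][22-28 ALLOC][29-29 ALLOC][30-32 FREE]
Op 6: b = realloc(b, 9) -> b = 13; heap: [0-12 ALLOC][13-21 ALLOC][22-28 ALLOC][29-29 ALLOC][30-32 FREE]
Op 7: free(b) -> (freed b); heap: [0-12 ALLOC][13-21 FREE][22-28 ALLOC][29-29 ALLOC][30-32 FREE]
Op 8: free(d) -> (freed d); heap: [0-12 ALLOC][13-21 FREE][22-28 ALLOC][29-32 FREE]
Free blocks: [9 4] total_free=13 largest=9 -> 100*(13-9)/13 = 400/13 ≈ 30.769 -> rounds to 31

Answer: 31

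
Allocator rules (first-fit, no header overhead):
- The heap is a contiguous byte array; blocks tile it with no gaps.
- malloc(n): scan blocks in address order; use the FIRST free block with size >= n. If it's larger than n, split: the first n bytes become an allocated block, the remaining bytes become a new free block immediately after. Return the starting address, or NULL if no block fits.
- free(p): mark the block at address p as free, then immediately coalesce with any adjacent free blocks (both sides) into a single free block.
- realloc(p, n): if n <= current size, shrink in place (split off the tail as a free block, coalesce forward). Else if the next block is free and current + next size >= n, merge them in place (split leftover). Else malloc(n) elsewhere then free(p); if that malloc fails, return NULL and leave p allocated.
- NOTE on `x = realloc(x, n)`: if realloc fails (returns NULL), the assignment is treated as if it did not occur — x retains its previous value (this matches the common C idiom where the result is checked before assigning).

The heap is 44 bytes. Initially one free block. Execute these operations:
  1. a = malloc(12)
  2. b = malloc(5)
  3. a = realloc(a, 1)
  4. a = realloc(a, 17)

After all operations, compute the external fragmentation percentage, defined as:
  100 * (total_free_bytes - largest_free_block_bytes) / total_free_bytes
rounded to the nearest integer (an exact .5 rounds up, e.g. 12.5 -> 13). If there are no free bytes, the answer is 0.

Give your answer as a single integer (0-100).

Op 1: a = malloc(12) -> a = 0; heap: [0-11 ALLOC][12-43 FREE]
Op 2: b = malloc(5) -> b = 12; heap: [0-11 ALLOC][12-16 ALLOC][17-43 FREE]
Op 3: a = realloc(a, 1) -> a = 0; heap: [0-0 ALLOC][1-11 FREE][12-16 ALLOC][17-43 FREE]
Op 4: a = realloc(a, 17) -> a = 17; heap: [0-11 FREE][12-16 ALLOC][17-33 ALLOC][34-43 FREE]
Free blocks: [12 10] total_free=22 largest=12 -> 100*(22-12)/22 = 1000/22 ≈ 45.455 -> rounds to 45

Answer: 45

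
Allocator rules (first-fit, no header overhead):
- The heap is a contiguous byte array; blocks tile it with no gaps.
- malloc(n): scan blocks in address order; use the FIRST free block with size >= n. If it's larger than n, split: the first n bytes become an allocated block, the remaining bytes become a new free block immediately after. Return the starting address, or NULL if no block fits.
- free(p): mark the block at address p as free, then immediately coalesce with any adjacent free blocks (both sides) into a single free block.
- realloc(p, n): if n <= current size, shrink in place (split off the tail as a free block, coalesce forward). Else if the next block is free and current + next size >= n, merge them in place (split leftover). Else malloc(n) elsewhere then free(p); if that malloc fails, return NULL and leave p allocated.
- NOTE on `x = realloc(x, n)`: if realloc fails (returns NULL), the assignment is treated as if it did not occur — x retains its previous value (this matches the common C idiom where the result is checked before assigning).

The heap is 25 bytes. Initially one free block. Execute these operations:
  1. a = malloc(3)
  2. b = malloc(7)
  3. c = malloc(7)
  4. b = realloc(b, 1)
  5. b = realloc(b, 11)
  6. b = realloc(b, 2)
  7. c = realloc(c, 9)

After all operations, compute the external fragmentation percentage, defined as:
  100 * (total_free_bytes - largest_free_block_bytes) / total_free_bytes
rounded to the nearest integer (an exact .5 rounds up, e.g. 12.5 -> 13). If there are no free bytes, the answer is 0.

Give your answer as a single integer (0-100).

Op 1: a = malloc(3) -> a = 0; heap: [0-2 ALLOC][3-24 FREE]
Op 2: b = malloc(7) -> b = 3; heap: [0-2 ALLOC][3-9 ALLOC][10-24 FREE]
Op 3: c = malloc(7) -> c = 10; heap: [0-2 ALLOC][3-9 ALLOC][10-16 ALLOC][17-24 FREE]
Op 4: b = realloc(b, 1) -> b = 3; heap: [0-2 ALLOC][3-3 ALLOC][4-9 FREE][10-16 ALLOC][17-24 FREE]
Op 5: b = realloc(b, 11) -> NULL (b unchanged); heap: [0-2 ALLOC][3-3 ALLOC][4-9 FREE][10-16 ALLOC][17-24 FREE]
Op 6: b = realloc(b, 2) -> b = 3; heap: [0-2 ALLOC][3-4 ALLOC][5-9 FREE][10-16 ALLOC][17-24 FREE]
Op 7: c = realloc(c, 9) -> c = 10; heap: [0-2 ALLOC][3-4 ALLOC][5-9 FREE][10-18 ALLOC][19-24 FREE]
Free blocks: [5 6] total_free=11 largest=6 -> 100*(11-6)/11 = 500/11 ≈ 45.455 -> rounds to 45

Answer: 45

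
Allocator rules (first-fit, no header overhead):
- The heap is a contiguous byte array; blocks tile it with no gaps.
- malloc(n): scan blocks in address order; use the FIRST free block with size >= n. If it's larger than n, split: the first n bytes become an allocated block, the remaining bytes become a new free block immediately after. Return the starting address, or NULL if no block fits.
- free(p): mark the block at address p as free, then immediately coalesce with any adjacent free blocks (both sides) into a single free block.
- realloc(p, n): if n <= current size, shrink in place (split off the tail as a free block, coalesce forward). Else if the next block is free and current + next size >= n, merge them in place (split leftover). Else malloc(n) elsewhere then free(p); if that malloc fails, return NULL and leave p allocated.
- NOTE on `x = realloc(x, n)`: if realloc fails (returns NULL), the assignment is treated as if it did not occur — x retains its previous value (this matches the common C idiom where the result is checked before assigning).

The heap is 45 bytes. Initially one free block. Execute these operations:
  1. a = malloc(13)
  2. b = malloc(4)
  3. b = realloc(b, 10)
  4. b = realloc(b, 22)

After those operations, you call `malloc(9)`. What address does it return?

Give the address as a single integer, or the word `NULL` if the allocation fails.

Op 1: a = malloc(13) -> a = 0; heap: [0-12 ALLOC][13-44 FREE]
Op 2: b = malloc(4) -> b = 13; heap: [0-12 ALLOC][13-16 ALLOC][17-44 FREE]
Op 3: b = realloc(b, 10) -> b = 13; heap: [0-12 ALLOC][13-22 ALLOC][23-44 FREE]
Op 4: b = realloc(b, 22) -> b = 13; heap: [0-12 ALLOC][13-34 ALLOC][35-44 FREE]
malloc(9): first-fit scan over [0-12 ALLOC][13-34 ALLOC][35-44 FREE] -> 35

Answer: 35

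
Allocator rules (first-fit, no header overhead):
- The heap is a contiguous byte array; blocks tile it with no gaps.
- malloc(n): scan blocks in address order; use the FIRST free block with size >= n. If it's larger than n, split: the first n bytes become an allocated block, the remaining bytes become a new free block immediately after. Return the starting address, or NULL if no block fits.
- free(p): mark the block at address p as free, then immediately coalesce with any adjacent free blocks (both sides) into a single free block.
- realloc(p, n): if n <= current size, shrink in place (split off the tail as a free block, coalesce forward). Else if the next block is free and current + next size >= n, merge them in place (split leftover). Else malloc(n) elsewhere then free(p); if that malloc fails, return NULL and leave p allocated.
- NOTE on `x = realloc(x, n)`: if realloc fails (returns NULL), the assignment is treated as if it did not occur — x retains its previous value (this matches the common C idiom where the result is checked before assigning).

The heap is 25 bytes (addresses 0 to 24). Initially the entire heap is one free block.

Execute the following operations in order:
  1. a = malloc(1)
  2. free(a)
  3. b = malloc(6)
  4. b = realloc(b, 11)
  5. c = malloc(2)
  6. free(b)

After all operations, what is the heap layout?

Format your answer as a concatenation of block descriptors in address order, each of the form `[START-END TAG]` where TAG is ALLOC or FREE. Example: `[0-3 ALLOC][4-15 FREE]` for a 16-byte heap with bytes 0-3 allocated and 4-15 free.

Answer: [0-10 FREE][11-12 ALLOC][13-24 FREE]

Derivation:
Op 1: a = malloc(1) -> a = 0; heap: [0-0 ALLOC][1-24 FREE]
Op 2: free(a) -> (freed a); heap: [0-24 FREE]
Op 3: b = malloc(6) -> b = 0; heap: [0-5 ALLOC][6-24 FREE]
Op 4: b = realloc(b, 11) -> b = 0; heap: [0-10 ALLOC][11-24 FREE]
Op 5: c = malloc(2) -> c = 11; heap: [0-10 ALLOC][11-12 ALLOC][13-24 FREE]
Op 6: free(b) -> (freed b); heap: [0-10 FREE][11-12 ALLOC][13-24 FREE]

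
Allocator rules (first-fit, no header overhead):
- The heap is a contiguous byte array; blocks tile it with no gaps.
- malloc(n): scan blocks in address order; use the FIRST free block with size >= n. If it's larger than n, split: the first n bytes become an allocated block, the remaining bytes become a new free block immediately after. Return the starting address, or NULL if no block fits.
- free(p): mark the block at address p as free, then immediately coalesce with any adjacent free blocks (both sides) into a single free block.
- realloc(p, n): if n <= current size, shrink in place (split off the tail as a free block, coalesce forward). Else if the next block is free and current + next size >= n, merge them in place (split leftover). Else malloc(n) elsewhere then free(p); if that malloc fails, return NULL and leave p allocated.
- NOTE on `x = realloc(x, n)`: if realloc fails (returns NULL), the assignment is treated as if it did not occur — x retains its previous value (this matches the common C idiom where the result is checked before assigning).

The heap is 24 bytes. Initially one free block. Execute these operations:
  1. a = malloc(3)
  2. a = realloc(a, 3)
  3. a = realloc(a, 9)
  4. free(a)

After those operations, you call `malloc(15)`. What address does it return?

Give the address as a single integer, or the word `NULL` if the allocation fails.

Op 1: a = malloc(3) -> a = 0; heap: [0-2 ALLOC][3-23 FREE]
Op 2: a = realloc(a, 3) -> a = 0; heap: [0-2 ALLOC][3-23 FREE]
Op 3: a = realloc(a, 9) -> a = 0; heap: [0-8 ALLOC][9-23 FREE]
Op 4: free(a) -> (freed a); heap: [0-23 FREE]
malloc(15): first-fit scan over [0-23 FREE] -> 0

Answer: 0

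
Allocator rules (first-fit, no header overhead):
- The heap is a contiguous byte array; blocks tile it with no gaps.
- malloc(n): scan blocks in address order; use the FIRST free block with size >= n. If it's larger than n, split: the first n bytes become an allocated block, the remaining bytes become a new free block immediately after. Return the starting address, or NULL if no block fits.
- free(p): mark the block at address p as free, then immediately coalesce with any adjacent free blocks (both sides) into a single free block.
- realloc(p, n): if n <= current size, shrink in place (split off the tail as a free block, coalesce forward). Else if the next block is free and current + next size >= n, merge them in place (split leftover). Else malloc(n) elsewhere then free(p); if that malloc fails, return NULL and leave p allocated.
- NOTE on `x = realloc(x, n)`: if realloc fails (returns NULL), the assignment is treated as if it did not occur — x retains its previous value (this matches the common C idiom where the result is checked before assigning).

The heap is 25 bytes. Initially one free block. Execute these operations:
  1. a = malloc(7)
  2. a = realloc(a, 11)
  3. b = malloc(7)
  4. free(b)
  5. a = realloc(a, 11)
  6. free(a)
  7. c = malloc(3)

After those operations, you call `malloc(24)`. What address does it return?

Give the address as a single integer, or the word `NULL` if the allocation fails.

Op 1: a = malloc(7) -> a = 0; heap: [0-6 ALLOC][7-24 FREE]
Op 2: a = realloc(a, 11) -> a = 0; heap: [0-10 ALLOC][11-24 FREE]
Op 3: b = malloc(7) -> b = 11; heap: [0-10 ALLOC][11-17 ALLOC][18-24 FREE]
Op 4: free(b) -> (freed b); heap: [0-10 ALLOC][11-24 FREE]
Op 5: a = realloc(a, 11) -> a = 0; heap: [0-10 ALLOC][11-24 FREE]
Op 6: free(a) -> (freed a); heap: [0-24 FREE]
Op 7: c = malloc(3) -> c = 0; heap: [0-2 ALLOC][3-24 FREE]
malloc(24): first-fit scan over [0-2 ALLOC][3-24 FREE] -> NULL

Answer: NULL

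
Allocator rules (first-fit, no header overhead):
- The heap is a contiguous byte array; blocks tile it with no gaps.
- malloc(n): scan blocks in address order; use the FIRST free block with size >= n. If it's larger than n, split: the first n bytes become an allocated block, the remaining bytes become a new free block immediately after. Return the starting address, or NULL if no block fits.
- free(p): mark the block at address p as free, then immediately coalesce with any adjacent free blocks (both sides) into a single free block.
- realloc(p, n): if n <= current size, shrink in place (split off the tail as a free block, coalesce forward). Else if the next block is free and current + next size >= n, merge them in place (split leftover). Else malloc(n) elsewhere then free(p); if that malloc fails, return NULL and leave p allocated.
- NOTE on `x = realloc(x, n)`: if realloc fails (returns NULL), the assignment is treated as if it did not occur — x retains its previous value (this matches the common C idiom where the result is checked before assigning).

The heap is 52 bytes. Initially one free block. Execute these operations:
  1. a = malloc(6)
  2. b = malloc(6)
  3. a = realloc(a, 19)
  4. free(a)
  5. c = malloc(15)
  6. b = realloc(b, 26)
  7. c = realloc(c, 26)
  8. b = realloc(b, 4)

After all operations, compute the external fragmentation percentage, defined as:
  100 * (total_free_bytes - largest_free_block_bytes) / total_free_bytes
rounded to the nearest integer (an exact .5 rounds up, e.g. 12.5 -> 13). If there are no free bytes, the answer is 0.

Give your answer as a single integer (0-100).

Answer: 36

Derivation:
Op 1: a = malloc(6) -> a = 0; heap: [0-5 ALLOC][6-51 FREE]
Op 2: b = malloc(6) -> b = 6; heap: [0-5 ALLOC][6-11 ALLOC][12-51 FREE]
Op 3: a = realloc(a, 19) -> a = 12; heap: [0-5 FREE][6-11 ALLOC][12-30 ALLOC][31-51 FREE]
Op 4: free(a) -> (freed a); heap: [0-5 FREE][6-11 ALLOC][12-51 FREE]
Op 5: c = malloc(15) -> c = 12; heap: [0-5 FREE][6-11 ALLOC][12-26 ALLOC][27-51 FREE]
Op 6: b = realloc(b, 26) -> NULL (b unchanged); heap: [0-5 FREE][6-11 ALLOC][12-26 ALLOC][27-51 FREE]
Op 7: c = realloc(c, 26) -> c = 12; heap: [0-5 FREE][6-11 ALLOC][12-37 ALLOC][38-51 FREE]
Op 8: b = realloc(b, 4) -> b = 6; heap: [0-5 FREE][6-9 ALLOC][10-11 FREE][12-37 ALLOC][38-51 FREE]
Free blocks: [6 2 14] total_free=22 largest=14 -> 100*(22-14)/22 = 800/22 ≈ 36.364 -> rounds to 36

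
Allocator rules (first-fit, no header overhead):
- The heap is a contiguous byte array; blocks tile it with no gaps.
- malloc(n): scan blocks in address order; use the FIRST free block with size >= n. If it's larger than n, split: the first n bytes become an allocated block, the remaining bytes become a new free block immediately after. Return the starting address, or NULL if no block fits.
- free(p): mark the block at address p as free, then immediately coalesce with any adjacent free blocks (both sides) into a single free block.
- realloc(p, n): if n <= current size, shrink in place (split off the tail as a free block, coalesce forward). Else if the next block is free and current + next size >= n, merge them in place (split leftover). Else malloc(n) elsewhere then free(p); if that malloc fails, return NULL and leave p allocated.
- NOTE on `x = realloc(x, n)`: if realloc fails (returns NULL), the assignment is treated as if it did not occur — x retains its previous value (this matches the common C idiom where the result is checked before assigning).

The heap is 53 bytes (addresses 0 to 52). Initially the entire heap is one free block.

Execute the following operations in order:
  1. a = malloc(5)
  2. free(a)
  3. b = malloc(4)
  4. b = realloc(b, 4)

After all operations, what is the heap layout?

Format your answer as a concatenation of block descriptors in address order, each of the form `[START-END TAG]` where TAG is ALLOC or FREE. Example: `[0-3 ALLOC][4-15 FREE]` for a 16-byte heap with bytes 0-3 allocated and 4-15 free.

Op 1: a = malloc(5) -> a = 0; heap: [0-4 ALLOC][5-52 FREE]
Op 2: free(a) -> (freed a); heap: [0-52 FREE]
Op 3: b = malloc(4) -> b = 0; heap: [0-3 ALLOC][4-52 FREE]
Op 4: b = realloc(b, 4) -> b = 0; heap: [0-3 ALLOC][4-52 FREE]

Answer: [0-3 ALLOC][4-52 FREE]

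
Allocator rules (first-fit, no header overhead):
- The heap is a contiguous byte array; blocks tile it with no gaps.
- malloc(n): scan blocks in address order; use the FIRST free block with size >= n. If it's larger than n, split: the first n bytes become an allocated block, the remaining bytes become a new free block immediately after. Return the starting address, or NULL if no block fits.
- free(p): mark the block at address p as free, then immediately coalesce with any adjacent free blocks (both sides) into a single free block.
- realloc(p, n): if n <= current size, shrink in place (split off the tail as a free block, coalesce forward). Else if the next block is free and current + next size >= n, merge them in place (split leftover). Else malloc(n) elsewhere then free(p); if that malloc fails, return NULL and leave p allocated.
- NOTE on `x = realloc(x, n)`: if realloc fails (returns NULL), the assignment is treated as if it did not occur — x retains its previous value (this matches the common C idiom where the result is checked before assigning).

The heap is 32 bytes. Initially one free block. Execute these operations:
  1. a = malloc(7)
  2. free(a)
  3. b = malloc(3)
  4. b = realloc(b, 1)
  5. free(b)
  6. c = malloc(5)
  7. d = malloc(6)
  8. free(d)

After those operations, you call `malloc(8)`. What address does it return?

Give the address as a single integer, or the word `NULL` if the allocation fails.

Op 1: a = malloc(7) -> a = 0; heap: [0-6 ALLOC][7-31 FREE]
Op 2: free(a) -> (freed a); heap: [0-31 FREE]
Op 3: b = malloc(3) -> b = 0; heap: [0-2 ALLOC][3-31 FREE]
Op 4: b = realloc(b, 1) -> b = 0; heap: [0-0 ALLOC][1-31 FREE]
Op 5: free(b) -> (freed b); heap: [0-31 FREE]
Op 6: c = malloc(5) -> c = 0; heap: [0-4 ALLOC][5-31 FREE]
Op 7: d = malloc(6) -> d = 5; heap: [0-4 ALLOC][5-10 ALLOC][11-31 FREE]
Op 8: free(d) -> (freed d); heap: [0-4 ALLOC][5-31 FREE]
malloc(8): first-fit scan over [0-4 ALLOC][5-31 FREE] -> 5

Answer: 5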